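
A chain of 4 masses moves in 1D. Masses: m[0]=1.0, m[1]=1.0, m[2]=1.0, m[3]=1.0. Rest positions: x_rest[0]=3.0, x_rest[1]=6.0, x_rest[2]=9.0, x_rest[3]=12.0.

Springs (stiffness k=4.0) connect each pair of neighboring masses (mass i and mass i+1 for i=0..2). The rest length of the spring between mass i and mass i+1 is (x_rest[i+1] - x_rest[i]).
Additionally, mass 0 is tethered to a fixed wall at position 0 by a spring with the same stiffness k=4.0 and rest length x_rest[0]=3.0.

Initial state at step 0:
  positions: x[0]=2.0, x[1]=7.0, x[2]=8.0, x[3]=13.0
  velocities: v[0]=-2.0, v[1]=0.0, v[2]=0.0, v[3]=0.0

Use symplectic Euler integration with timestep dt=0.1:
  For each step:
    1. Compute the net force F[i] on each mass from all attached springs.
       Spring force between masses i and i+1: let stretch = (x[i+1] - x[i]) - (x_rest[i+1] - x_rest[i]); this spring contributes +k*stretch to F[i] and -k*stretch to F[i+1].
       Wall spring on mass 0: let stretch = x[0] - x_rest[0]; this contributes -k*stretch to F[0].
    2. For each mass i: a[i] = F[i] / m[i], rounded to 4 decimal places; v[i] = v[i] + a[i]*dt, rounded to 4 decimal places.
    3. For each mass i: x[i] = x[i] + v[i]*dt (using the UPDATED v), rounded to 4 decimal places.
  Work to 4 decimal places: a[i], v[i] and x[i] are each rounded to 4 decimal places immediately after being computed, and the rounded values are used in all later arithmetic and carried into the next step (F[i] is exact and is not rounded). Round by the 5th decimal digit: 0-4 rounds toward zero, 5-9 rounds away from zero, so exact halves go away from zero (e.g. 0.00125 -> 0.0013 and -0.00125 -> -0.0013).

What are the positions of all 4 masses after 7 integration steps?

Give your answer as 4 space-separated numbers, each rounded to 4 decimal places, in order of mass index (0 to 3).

Step 0: x=[2.0000 7.0000 8.0000 13.0000] v=[-2.0000 0.0000 0.0000 0.0000]
Step 1: x=[1.9200 6.8400 8.1600 12.9200] v=[-0.8000 -1.6000 1.6000 -0.8000]
Step 2: x=[1.9600 6.5360 8.4576 12.7696] v=[0.4000 -3.0400 2.9760 -1.5040]
Step 3: x=[2.1046 6.1258 8.8508 12.5667] v=[1.4464 -4.1018 3.9322 -2.0288]
Step 4: x=[2.3259 5.6638 9.2837 12.3352] v=[2.2130 -4.6203 4.3286 -2.3152]
Step 5: x=[2.5877 5.2131 9.6938 12.1016] v=[2.6178 -4.5075 4.1012 -2.3358]
Step 6: x=[2.8510 4.8366 10.0210 11.8917] v=[2.6329 -3.7654 3.2720 -2.0989]
Step 7: x=[3.0797 4.5880 10.2157 11.7270] v=[2.2867 -2.4859 1.9465 -1.6472]

Answer: 3.0797 4.5880 10.2157 11.7270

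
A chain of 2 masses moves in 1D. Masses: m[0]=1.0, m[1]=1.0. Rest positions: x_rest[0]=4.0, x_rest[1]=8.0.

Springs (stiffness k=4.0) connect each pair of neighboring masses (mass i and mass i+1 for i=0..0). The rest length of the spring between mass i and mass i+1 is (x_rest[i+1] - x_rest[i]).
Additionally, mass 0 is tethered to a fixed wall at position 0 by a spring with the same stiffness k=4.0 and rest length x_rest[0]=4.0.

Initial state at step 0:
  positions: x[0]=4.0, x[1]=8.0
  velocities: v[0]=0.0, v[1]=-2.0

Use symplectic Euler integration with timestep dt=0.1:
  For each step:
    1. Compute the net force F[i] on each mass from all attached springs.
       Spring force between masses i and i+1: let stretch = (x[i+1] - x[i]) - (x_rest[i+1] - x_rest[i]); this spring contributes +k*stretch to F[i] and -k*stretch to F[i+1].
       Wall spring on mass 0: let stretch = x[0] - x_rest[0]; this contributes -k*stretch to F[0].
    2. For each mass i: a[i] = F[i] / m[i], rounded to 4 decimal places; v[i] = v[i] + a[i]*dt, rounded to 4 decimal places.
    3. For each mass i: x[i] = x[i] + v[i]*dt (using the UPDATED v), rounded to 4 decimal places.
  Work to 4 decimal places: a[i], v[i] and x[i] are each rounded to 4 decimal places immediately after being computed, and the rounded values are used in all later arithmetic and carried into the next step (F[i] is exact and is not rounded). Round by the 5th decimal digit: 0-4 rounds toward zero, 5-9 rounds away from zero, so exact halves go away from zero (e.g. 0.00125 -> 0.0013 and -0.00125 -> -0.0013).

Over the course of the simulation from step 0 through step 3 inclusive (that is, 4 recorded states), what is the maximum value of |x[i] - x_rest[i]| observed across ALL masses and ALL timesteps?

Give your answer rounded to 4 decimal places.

Step 0: x=[4.0000 8.0000] v=[0.0000 -2.0000]
Step 1: x=[4.0000 7.8000] v=[0.0000 -2.0000]
Step 2: x=[3.9920 7.6080] v=[-0.0800 -1.9200]
Step 3: x=[3.9690 7.4314] v=[-0.2304 -1.7664]
Max displacement = 0.5686

Answer: 0.5686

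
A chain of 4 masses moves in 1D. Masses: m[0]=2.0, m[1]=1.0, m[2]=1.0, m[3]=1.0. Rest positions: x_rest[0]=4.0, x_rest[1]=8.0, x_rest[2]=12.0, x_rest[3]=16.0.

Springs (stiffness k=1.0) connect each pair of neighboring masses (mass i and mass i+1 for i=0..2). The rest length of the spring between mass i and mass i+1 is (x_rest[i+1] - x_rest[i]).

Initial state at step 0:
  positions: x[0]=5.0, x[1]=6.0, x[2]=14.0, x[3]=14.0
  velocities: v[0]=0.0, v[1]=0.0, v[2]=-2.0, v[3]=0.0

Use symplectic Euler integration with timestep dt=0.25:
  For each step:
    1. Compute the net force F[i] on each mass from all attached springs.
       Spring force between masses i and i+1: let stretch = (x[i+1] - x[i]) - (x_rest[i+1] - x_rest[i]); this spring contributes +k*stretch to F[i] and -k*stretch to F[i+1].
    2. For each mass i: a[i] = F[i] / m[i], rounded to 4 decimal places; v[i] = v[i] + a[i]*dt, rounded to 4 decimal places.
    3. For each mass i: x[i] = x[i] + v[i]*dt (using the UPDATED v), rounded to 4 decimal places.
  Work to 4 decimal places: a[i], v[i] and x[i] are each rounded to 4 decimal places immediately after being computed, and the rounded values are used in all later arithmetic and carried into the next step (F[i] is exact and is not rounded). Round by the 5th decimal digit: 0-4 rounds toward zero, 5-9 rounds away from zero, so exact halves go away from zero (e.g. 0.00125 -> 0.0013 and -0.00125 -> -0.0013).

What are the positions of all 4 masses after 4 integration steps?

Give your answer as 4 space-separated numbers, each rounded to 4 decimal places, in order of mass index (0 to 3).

Answer: 4.2830 8.8605 8.9906 15.5831

Derivation:
Step 0: x=[5.0000 6.0000 14.0000 14.0000] v=[0.0000 0.0000 -2.0000 0.0000]
Step 1: x=[4.9063 6.4375 13.0000 14.2500] v=[-0.3750 1.7500 -4.0000 1.0000]
Step 2: x=[4.7354 7.1895 11.6680 14.6719] v=[-0.6836 3.0078 -5.3281 1.6875]
Step 3: x=[4.5162 8.0680 10.2438 15.1560] v=[-0.8769 3.5139 -5.6968 1.9365]
Step 4: x=[4.2830 8.8605 8.9906 15.5831] v=[-0.9329 3.1699 -5.0127 1.7085]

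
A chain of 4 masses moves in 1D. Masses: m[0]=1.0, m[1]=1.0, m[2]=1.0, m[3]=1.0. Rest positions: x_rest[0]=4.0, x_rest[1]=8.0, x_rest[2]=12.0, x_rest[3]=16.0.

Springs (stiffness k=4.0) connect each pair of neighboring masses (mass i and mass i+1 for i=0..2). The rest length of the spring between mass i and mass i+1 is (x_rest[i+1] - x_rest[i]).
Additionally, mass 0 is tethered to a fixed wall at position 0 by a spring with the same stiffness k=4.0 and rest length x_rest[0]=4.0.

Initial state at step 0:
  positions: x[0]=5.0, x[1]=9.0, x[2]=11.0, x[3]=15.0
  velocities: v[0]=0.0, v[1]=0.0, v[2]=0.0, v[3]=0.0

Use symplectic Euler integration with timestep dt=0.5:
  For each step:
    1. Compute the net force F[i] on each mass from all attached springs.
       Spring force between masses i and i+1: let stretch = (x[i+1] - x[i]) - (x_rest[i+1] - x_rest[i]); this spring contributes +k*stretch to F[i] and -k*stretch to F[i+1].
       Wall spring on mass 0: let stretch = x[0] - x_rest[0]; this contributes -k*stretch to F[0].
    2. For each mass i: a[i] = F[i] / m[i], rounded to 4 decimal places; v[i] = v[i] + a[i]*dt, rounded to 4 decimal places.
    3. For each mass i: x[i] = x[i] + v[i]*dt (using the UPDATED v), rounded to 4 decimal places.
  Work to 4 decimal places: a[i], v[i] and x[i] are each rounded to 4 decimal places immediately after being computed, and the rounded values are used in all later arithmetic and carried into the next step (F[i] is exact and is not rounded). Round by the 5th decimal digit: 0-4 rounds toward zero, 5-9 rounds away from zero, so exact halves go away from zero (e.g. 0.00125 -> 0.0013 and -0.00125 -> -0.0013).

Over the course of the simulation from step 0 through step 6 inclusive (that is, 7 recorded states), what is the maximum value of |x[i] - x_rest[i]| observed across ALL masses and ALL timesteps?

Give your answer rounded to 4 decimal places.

Step 0: x=[5.0000 9.0000 11.0000 15.0000] v=[0.0000 0.0000 0.0000 0.0000]
Step 1: x=[4.0000 7.0000 13.0000 15.0000] v=[-2.0000 -4.0000 4.0000 0.0000]
Step 2: x=[2.0000 8.0000 11.0000 17.0000] v=[-4.0000 2.0000 -4.0000 4.0000]
Step 3: x=[4.0000 6.0000 12.0000 17.0000] v=[4.0000 -4.0000 2.0000 0.0000]
Step 4: x=[4.0000 8.0000 12.0000 16.0000] v=[0.0000 4.0000 0.0000 -2.0000]
Step 5: x=[4.0000 10.0000 12.0000 15.0000] v=[0.0000 4.0000 0.0000 -2.0000]
Step 6: x=[6.0000 8.0000 13.0000 15.0000] v=[4.0000 -4.0000 2.0000 0.0000]
Max displacement = 2.0000

Answer: 2.0000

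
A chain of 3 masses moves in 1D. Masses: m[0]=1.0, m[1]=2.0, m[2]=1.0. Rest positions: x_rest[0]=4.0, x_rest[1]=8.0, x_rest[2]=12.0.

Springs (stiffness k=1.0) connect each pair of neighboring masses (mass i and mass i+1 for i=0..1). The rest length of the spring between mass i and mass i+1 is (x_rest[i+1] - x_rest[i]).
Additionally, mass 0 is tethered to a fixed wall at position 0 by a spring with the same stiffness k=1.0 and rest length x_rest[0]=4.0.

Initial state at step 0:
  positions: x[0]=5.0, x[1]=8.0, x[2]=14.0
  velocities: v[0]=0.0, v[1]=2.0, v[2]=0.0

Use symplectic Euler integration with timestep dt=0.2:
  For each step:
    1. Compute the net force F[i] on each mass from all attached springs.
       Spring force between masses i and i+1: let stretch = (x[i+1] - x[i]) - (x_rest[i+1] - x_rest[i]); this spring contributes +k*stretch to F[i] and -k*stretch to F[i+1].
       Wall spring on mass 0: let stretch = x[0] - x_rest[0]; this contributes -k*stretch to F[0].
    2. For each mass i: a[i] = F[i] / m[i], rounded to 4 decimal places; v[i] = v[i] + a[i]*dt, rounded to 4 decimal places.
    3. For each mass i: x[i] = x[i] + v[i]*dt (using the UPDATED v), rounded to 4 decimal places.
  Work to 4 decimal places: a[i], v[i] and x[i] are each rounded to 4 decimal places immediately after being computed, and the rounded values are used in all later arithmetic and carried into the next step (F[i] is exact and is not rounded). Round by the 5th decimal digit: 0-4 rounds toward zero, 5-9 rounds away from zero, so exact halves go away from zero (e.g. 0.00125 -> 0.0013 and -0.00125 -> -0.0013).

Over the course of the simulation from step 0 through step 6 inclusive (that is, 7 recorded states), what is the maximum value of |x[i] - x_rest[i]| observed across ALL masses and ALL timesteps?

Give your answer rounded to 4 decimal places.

Answer: 2.8166

Derivation:
Step 0: x=[5.0000 8.0000 14.0000] v=[0.0000 2.0000 0.0000]
Step 1: x=[4.9200 8.4600 13.9200] v=[-0.4000 2.3000 -0.4000]
Step 2: x=[4.7848 8.9584 13.7816] v=[-0.6760 2.4920 -0.6920]
Step 3: x=[4.6252 9.4698 13.6103] v=[-0.7982 2.5570 -0.8566]
Step 4: x=[4.4743 9.9671 13.4334] v=[-0.7543 2.4866 -0.8847]
Step 5: x=[4.3642 10.4239 13.2778] v=[-0.5506 2.2839 -0.7780]
Step 6: x=[4.3219 10.8166 13.1680] v=[-0.2115 1.9633 -0.5488]
Max displacement = 2.8166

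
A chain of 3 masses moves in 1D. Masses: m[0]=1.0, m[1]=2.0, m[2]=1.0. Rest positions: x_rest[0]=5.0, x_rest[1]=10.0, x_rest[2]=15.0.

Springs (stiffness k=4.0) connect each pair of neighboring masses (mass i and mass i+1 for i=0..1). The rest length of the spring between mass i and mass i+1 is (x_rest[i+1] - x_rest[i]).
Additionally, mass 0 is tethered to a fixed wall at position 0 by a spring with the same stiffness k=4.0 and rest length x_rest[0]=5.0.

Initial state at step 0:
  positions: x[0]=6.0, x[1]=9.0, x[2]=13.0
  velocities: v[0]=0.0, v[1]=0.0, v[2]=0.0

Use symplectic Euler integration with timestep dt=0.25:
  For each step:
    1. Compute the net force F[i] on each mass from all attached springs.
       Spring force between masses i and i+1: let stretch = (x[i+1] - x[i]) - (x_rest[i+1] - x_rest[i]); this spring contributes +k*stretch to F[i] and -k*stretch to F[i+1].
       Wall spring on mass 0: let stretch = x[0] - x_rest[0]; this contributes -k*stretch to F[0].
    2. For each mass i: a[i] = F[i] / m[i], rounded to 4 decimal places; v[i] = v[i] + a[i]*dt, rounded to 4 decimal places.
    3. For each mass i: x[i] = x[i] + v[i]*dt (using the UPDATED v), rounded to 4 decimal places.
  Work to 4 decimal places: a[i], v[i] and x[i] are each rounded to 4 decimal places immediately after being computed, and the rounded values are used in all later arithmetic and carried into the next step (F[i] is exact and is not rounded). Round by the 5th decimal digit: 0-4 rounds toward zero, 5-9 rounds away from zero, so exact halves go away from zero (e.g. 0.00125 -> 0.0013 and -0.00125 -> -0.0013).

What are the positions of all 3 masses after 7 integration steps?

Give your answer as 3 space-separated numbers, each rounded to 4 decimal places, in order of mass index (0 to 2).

Answer: 5.6690 9.3616 15.3313

Derivation:
Step 0: x=[6.0000 9.0000 13.0000] v=[0.0000 0.0000 0.0000]
Step 1: x=[5.2500 9.1250 13.2500] v=[-3.0000 0.5000 1.0000]
Step 2: x=[4.1563 9.2813 13.7188] v=[-4.3750 0.6250 1.8750]
Step 3: x=[3.3047 9.3516 14.3282] v=[-3.4063 0.2813 2.4375]
Step 4: x=[3.1387 9.2881 14.9434] v=[-0.6641 -0.2539 2.4609]
Step 5: x=[3.7254 9.1629 15.3948] v=[2.3466 -0.5010 1.8056]
Step 6: x=[4.7401 9.1370 15.5382] v=[4.0587 -0.1038 0.5737]
Step 7: x=[5.6690 9.3616 15.3313] v=[3.7155 0.8984 -0.8275]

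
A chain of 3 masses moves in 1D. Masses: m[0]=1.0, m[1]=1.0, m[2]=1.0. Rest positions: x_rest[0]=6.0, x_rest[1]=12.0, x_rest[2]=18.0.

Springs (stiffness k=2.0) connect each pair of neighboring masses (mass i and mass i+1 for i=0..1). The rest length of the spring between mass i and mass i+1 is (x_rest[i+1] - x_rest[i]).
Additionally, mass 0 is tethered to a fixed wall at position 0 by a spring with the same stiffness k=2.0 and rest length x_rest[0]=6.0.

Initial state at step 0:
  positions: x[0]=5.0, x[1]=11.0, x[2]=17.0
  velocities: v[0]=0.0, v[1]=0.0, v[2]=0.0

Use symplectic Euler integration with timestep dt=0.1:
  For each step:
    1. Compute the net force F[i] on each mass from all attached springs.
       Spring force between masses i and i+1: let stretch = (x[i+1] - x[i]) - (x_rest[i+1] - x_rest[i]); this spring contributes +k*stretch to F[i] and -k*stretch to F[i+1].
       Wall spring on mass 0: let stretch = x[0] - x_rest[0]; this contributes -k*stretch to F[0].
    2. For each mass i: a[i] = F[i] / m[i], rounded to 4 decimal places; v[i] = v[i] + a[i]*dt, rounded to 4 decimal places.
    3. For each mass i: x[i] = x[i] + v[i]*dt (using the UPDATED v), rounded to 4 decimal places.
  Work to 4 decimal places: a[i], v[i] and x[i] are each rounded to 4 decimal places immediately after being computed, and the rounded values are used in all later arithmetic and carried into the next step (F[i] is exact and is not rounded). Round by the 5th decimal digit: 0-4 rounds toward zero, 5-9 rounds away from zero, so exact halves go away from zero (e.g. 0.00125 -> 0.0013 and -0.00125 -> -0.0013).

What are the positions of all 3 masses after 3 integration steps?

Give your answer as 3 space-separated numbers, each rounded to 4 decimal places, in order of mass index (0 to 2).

Step 0: x=[5.0000 11.0000 17.0000] v=[0.0000 0.0000 0.0000]
Step 1: x=[5.0200 11.0000 17.0000] v=[0.2000 0.0000 0.0000]
Step 2: x=[5.0592 11.0004 17.0000] v=[0.3920 0.0040 0.0000]
Step 3: x=[5.1160 11.0020 17.0000] v=[0.5684 0.0157 0.0001]

Answer: 5.1160 11.0020 17.0000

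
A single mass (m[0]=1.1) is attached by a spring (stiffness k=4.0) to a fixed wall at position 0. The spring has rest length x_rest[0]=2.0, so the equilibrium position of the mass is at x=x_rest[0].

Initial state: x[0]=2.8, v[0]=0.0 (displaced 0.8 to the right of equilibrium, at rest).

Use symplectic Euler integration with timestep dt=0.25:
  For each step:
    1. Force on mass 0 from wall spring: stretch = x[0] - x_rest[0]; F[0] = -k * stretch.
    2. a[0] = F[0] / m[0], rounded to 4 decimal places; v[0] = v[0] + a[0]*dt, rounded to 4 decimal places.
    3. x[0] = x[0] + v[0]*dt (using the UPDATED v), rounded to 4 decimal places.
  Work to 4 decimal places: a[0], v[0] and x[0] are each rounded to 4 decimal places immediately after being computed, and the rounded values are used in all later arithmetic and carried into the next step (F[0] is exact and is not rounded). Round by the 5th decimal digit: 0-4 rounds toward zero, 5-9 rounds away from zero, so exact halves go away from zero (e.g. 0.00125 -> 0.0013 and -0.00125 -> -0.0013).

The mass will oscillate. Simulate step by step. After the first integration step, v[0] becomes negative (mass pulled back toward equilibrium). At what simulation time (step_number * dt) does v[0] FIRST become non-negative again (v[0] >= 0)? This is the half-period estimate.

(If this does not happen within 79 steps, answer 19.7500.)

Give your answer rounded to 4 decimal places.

Step 0: x=[2.8000] v=[0.0000]
Step 1: x=[2.6182] v=[-0.7273]
Step 2: x=[2.2959] v=[-1.2893]
Step 3: x=[1.9063] v=[-1.5583]
Step 4: x=[1.5380] v=[-1.4731]
Step 5: x=[1.2747] v=[-1.0531]
Step 6: x=[1.1763] v=[-0.3937]
Step 7: x=[1.2651] v=[0.3551]
First v>=0 after going negative at step 7, time=1.7500

Answer: 1.7500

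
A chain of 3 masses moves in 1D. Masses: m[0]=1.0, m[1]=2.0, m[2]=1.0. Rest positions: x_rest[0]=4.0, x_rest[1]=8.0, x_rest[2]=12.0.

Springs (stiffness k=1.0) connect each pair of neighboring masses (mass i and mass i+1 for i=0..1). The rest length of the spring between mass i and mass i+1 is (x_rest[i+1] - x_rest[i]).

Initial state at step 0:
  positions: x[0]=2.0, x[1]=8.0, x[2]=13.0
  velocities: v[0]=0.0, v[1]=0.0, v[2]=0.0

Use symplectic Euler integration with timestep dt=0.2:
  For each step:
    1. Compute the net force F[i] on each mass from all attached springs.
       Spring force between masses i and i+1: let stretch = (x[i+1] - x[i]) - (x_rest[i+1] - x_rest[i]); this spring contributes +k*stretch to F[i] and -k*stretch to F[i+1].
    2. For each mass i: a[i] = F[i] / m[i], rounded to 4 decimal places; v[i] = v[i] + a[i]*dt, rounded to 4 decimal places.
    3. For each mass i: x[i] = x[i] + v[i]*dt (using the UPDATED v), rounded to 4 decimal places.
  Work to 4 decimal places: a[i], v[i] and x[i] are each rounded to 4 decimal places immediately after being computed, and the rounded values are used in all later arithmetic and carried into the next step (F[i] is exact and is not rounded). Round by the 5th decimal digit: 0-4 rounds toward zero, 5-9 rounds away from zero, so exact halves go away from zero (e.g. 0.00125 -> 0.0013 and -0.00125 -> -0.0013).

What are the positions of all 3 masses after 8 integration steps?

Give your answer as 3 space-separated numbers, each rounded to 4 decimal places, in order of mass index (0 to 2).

Step 0: x=[2.0000 8.0000 13.0000] v=[0.0000 0.0000 0.0000]
Step 1: x=[2.0800 7.9800 12.9600] v=[0.4000 -0.1000 -0.2000]
Step 2: x=[2.2360 7.9416 12.8808] v=[0.7800 -0.1920 -0.3960]
Step 3: x=[2.4602 7.8879 12.7640] v=[1.1211 -0.2686 -0.5838]
Step 4: x=[2.7415 7.8231 12.6122] v=[1.4066 -0.3238 -0.7590]
Step 5: x=[3.0661 7.7525 12.4288] v=[1.6229 -0.3531 -0.9168]
Step 6: x=[3.4181 7.6817 12.2184] v=[1.7602 -0.3541 -1.0521]
Step 7: x=[3.7807 7.6163 11.9865] v=[1.8129 -0.3268 -1.1594]
Step 8: x=[4.1367 7.5616 11.7398] v=[1.7800 -0.2733 -1.2334]

Answer: 4.1367 7.5616 11.7398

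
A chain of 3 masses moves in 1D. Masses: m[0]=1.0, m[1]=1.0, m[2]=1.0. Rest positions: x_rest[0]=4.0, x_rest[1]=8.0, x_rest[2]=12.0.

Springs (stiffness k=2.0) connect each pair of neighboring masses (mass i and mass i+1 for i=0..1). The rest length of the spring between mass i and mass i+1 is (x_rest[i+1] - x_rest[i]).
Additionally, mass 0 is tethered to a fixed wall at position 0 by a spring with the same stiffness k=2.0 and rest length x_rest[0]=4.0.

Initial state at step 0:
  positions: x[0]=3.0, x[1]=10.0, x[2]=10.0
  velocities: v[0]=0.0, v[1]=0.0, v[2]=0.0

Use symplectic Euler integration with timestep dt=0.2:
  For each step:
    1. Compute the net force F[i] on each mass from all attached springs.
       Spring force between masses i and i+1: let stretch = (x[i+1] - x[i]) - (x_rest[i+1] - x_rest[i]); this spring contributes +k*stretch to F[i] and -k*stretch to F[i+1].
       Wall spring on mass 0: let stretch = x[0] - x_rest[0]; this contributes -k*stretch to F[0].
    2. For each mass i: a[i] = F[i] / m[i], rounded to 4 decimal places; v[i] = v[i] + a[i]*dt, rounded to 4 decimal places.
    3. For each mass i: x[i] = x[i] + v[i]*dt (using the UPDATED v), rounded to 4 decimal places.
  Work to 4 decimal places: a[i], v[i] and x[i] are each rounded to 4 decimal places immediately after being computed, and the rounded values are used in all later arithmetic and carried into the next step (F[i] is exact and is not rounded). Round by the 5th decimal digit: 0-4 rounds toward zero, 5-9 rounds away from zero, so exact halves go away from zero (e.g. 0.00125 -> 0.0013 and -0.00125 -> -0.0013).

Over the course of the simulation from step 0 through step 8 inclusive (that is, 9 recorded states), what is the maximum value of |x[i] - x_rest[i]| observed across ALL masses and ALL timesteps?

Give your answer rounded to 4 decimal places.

Step 0: x=[3.0000 10.0000 10.0000] v=[0.0000 0.0000 0.0000]
Step 1: x=[3.3200 9.4400 10.3200] v=[1.6000 -2.8000 1.6000]
Step 2: x=[3.8640 8.4608 10.8896] v=[2.7200 -4.8960 2.8480]
Step 3: x=[4.4666 7.3082 11.5849] v=[3.0131 -5.7632 3.4765]
Step 4: x=[4.9392 6.2704 12.2581] v=[2.3631 -5.1892 3.3658]
Step 5: x=[5.1232 5.6051 12.7722] v=[0.9199 -3.3266 2.5707]
Step 6: x=[4.9359 5.4746 13.0330] v=[-0.9366 -0.6525 1.3039]
Step 7: x=[4.3968 5.9057 13.0091] v=[-2.6955 2.1554 -0.1195]
Step 8: x=[3.6267 6.7843 12.7369] v=[-3.8507 4.3932 -1.3609]
Max displacement = 2.5254

Answer: 2.5254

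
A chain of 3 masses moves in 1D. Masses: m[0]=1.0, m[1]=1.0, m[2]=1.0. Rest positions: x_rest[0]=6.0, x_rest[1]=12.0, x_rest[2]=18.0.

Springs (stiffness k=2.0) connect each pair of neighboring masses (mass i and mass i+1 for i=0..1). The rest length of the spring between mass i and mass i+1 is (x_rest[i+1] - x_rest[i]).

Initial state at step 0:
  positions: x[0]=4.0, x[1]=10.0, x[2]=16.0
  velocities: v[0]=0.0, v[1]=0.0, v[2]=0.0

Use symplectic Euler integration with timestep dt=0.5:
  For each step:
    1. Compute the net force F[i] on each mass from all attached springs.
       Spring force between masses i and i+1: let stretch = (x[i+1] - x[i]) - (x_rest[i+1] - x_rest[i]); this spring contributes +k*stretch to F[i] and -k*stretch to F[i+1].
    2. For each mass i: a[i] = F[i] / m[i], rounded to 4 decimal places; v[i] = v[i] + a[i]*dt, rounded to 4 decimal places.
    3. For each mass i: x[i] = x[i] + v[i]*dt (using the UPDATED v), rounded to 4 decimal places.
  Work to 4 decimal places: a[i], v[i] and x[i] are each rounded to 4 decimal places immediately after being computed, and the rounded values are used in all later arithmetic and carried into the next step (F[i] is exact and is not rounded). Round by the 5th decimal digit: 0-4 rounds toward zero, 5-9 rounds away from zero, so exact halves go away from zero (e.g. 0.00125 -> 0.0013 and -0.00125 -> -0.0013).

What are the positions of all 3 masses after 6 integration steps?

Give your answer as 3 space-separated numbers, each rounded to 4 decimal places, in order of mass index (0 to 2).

Answer: 4.0000 10.0000 16.0000

Derivation:
Step 0: x=[4.0000 10.0000 16.0000] v=[0.0000 0.0000 0.0000]
Step 1: x=[4.0000 10.0000 16.0000] v=[0.0000 0.0000 0.0000]
Step 2: x=[4.0000 10.0000 16.0000] v=[0.0000 0.0000 0.0000]
Step 3: x=[4.0000 10.0000 16.0000] v=[0.0000 0.0000 0.0000]
Step 4: x=[4.0000 10.0000 16.0000] v=[0.0000 0.0000 0.0000]
Step 5: x=[4.0000 10.0000 16.0000] v=[0.0000 0.0000 0.0000]
Step 6: x=[4.0000 10.0000 16.0000] v=[0.0000 0.0000 0.0000]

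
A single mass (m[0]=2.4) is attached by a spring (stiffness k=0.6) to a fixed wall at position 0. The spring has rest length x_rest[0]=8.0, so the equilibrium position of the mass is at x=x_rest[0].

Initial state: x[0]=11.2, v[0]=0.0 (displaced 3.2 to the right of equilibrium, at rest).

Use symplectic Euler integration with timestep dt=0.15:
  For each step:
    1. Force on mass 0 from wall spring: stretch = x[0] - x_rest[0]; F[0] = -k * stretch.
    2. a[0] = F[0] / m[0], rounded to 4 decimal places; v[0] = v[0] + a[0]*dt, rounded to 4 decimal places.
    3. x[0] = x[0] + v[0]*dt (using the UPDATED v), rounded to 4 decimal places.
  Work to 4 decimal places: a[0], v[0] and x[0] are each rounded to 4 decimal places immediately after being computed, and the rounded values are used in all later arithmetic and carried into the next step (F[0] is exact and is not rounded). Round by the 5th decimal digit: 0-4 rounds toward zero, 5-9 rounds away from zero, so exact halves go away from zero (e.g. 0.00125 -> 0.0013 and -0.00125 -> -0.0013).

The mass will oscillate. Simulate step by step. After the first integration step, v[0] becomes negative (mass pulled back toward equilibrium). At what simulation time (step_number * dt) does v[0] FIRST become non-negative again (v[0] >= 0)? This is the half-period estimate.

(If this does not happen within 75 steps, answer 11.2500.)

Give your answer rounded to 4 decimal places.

Step 0: x=[11.2000] v=[0.0000]
Step 1: x=[11.1820] v=[-0.1200]
Step 2: x=[11.1461] v=[-0.2393]
Step 3: x=[11.0925] v=[-0.3573]
Step 4: x=[11.0215] v=[-0.4733]
Step 5: x=[10.9335] v=[-0.5866]
Step 6: x=[10.8290] v=[-0.6966]
Step 7: x=[10.7086] v=[-0.8027]
Step 8: x=[10.5730] v=[-0.9043]
Step 9: x=[10.4229] v=[-1.0008]
Step 10: x=[10.2591] v=[-1.0917]
Step 11: x=[10.0826] v=[-1.1764]
Step 12: x=[9.8944] v=[-1.2545]
Step 13: x=[9.6956] v=[-1.3255]
Step 14: x=[9.4872] v=[-1.3891]
Step 15: x=[9.2705] v=[-1.4449]
Step 16: x=[9.0466] v=[-1.4925]
Step 17: x=[8.8168] v=[-1.5318]
Step 18: x=[8.5824] v=[-1.5624]
Step 19: x=[8.3448] v=[-1.5842]
Step 20: x=[8.1052] v=[-1.5971]
Step 21: x=[7.8651] v=[-1.6010]
Step 22: x=[7.6257] v=[-1.5959]
Step 23: x=[7.3884] v=[-1.5819]
Step 24: x=[7.1546] v=[-1.5590]
Step 25: x=[6.9255] v=[-1.5273]
Step 26: x=[6.7025] v=[-1.4870]
Step 27: x=[6.4868] v=[-1.4383]
Step 28: x=[6.2796] v=[-1.3816]
Step 29: x=[6.0820] v=[-1.3171]
Step 30: x=[5.8952] v=[-1.2452]
Step 31: x=[5.7203] v=[-1.1663]
Step 32: x=[5.5582] v=[-1.0808]
Step 33: x=[5.4098] v=[-0.9892]
Step 34: x=[5.2760] v=[-0.8921]
Step 35: x=[5.1575] v=[-0.7900]
Step 36: x=[5.0550] v=[-0.6834]
Step 37: x=[4.9691] v=[-0.5730]
Step 38: x=[4.9002] v=[-0.4593]
Step 39: x=[4.8487] v=[-0.3431]
Step 40: x=[4.8150] v=[-0.2249]
Step 41: x=[4.7992] v=[-0.1055]
Step 42: x=[4.8014] v=[0.0145]
First v>=0 after going negative at step 42, time=6.3000

Answer: 6.3000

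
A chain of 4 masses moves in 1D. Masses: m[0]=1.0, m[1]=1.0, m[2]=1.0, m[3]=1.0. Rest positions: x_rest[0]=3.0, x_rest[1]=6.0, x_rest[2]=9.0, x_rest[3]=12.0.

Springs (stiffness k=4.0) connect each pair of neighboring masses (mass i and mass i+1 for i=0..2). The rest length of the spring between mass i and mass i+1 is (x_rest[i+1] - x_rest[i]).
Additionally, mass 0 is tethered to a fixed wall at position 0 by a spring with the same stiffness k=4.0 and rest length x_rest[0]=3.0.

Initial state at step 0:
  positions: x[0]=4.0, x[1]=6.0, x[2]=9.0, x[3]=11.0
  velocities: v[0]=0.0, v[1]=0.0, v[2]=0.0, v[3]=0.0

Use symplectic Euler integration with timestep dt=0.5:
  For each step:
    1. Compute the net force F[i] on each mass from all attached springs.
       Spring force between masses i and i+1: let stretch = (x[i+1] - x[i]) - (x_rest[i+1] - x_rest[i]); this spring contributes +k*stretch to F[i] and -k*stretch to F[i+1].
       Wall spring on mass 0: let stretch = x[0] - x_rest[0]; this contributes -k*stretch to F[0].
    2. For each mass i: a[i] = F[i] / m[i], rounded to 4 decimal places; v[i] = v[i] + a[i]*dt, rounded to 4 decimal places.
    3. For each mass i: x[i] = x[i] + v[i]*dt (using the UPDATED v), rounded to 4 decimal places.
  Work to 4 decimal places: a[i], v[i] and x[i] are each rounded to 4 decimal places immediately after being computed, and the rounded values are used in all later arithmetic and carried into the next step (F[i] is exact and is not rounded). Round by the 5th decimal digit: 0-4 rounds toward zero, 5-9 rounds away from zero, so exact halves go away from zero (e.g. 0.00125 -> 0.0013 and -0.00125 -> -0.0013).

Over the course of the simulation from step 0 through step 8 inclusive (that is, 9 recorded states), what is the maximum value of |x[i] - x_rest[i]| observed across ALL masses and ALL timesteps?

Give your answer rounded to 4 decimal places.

Answer: 2.0000

Derivation:
Step 0: x=[4.0000 6.0000 9.0000 11.0000] v=[0.0000 0.0000 0.0000 0.0000]
Step 1: x=[2.0000 7.0000 8.0000 12.0000] v=[-4.0000 2.0000 -2.0000 2.0000]
Step 2: x=[3.0000 4.0000 10.0000 12.0000] v=[2.0000 -6.0000 4.0000 0.0000]
Step 3: x=[2.0000 6.0000 8.0000 13.0000] v=[-2.0000 4.0000 -4.0000 2.0000]
Step 4: x=[3.0000 6.0000 9.0000 12.0000] v=[2.0000 0.0000 2.0000 -2.0000]
Step 5: x=[4.0000 6.0000 10.0000 11.0000] v=[2.0000 0.0000 2.0000 -2.0000]
Step 6: x=[3.0000 8.0000 8.0000 12.0000] v=[-2.0000 4.0000 -4.0000 2.0000]
Step 7: x=[4.0000 5.0000 10.0000 12.0000] v=[2.0000 -6.0000 4.0000 0.0000]
Step 8: x=[2.0000 6.0000 9.0000 13.0000] v=[-4.0000 2.0000 -2.0000 2.0000]
Max displacement = 2.0000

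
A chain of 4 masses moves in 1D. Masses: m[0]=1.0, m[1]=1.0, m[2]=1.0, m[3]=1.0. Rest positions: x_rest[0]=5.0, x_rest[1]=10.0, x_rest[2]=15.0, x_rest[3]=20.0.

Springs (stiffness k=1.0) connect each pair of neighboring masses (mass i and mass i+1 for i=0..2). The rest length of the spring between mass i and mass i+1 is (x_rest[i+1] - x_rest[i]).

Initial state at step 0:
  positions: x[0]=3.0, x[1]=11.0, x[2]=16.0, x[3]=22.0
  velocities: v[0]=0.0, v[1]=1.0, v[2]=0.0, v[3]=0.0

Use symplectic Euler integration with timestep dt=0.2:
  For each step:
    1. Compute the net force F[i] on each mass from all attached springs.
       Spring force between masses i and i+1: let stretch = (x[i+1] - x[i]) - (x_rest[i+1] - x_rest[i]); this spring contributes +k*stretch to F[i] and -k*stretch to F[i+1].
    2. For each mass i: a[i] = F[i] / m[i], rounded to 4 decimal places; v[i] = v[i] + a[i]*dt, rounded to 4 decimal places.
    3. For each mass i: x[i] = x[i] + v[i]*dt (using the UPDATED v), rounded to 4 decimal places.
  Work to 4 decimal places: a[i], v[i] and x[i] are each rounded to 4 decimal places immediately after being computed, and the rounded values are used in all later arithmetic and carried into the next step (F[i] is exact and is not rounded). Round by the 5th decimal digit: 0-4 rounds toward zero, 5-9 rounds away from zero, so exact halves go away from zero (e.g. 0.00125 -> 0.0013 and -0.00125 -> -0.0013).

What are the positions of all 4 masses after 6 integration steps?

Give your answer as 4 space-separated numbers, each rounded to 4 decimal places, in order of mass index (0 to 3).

Answer: 5.1589 10.1786 16.5022 21.3603

Derivation:
Step 0: x=[3.0000 11.0000 16.0000 22.0000] v=[0.0000 1.0000 0.0000 0.0000]
Step 1: x=[3.1200 11.0800 16.0400 21.9600] v=[0.6000 0.4000 0.2000 -0.2000]
Step 2: x=[3.3584 11.0400 16.1184 21.8832] v=[1.1920 -0.2000 0.3920 -0.3840]
Step 3: x=[3.7041 10.8959 16.2243 21.7758] v=[1.7283 -0.7206 0.5293 -0.5370]
Step 4: x=[4.1374 10.6772 16.3391 21.6463] v=[2.1667 -1.0933 0.5739 -0.6473]
Step 5: x=[4.6323 10.4234 16.4397 21.5046] v=[2.4747 -1.2689 0.5030 -0.7087]
Step 6: x=[5.1589 10.1786 16.5022 21.3603] v=[2.6329 -1.2239 0.3127 -0.7217]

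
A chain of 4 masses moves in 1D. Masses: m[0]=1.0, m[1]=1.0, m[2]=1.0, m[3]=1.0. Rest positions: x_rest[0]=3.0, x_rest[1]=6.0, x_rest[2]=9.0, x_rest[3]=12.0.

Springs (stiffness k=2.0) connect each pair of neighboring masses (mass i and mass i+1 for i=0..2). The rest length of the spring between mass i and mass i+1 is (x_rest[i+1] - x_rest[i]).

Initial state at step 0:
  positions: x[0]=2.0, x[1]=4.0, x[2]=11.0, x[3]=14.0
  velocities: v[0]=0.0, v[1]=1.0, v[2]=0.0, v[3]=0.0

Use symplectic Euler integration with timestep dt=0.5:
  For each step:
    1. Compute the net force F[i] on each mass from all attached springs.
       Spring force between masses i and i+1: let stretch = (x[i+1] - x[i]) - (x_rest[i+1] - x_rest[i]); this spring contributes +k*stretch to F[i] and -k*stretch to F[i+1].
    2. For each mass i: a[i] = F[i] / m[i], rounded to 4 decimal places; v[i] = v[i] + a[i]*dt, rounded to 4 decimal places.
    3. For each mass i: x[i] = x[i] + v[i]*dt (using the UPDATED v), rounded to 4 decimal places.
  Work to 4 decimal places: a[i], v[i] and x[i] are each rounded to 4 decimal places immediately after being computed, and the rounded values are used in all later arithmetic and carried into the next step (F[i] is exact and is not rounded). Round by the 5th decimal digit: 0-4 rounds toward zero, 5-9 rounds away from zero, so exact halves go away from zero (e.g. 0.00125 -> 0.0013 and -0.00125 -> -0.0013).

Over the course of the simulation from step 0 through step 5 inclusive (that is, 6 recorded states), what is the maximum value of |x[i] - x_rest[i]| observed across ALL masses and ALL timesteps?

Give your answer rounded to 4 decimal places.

Answer: 3.3125

Derivation:
Step 0: x=[2.0000 4.0000 11.0000 14.0000] v=[0.0000 1.0000 0.0000 0.0000]
Step 1: x=[1.5000 7.0000 9.0000 14.0000] v=[-1.0000 6.0000 -4.0000 0.0000]
Step 2: x=[2.2500 8.2500 8.5000 13.0000] v=[1.5000 2.5000 -1.0000 -2.0000]
Step 3: x=[4.5000 6.6250 10.1250 11.2500] v=[4.5000 -3.2500 3.2500 -3.5000]
Step 4: x=[6.3125 5.6875 10.5625 10.4375] v=[3.6250 -1.8750 0.8750 -1.6250]
Step 5: x=[6.3125 7.5000 8.5000 11.1875] v=[0.0000 3.6250 -4.1250 1.5000]
Max displacement = 3.3125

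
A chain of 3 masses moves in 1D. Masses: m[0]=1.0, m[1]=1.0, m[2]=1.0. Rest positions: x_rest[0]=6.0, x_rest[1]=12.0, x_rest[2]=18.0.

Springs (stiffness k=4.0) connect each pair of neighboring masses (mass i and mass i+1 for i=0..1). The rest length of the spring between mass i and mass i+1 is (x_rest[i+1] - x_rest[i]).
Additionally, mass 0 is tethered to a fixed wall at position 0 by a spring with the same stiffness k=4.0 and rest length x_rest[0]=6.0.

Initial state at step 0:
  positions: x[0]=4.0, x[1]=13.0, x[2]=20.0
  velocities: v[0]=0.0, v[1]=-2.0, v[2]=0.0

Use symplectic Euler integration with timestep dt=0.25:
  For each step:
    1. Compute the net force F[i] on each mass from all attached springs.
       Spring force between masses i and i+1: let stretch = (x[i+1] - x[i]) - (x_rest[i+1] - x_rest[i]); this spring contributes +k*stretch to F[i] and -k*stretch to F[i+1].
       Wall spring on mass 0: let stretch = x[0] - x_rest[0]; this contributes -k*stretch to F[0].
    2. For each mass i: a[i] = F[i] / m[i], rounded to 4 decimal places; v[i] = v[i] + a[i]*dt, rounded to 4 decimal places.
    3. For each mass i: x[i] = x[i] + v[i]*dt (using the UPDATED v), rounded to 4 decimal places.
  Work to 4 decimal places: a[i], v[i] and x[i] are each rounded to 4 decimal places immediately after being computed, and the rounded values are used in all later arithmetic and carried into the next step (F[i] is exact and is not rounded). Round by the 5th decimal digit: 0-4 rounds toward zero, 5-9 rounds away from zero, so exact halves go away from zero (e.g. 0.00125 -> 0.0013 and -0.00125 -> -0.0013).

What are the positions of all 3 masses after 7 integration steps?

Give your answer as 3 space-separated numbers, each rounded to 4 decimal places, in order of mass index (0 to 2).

Step 0: x=[4.0000 13.0000 20.0000] v=[0.0000 -2.0000 0.0000]
Step 1: x=[5.2500 12.0000 19.7500] v=[5.0000 -4.0000 -1.0000]
Step 2: x=[6.8750 11.2500 19.0625] v=[6.5000 -3.0000 -2.7500]
Step 3: x=[7.8750 11.3594 17.9219] v=[4.0000 0.4375 -4.5625]
Step 4: x=[7.7774 12.2383 16.6407] v=[-0.3906 3.5156 -5.1250]
Step 5: x=[6.8506 13.1026 15.7589] v=[-3.7071 3.4571 -3.5274]
Step 6: x=[5.7742 13.0680 15.7130] v=[-4.3057 -0.1386 -0.1837]
Step 7: x=[5.0777 11.8712 16.5058] v=[-2.7861 -4.7874 3.1713]

Answer: 5.0777 11.8712 16.5058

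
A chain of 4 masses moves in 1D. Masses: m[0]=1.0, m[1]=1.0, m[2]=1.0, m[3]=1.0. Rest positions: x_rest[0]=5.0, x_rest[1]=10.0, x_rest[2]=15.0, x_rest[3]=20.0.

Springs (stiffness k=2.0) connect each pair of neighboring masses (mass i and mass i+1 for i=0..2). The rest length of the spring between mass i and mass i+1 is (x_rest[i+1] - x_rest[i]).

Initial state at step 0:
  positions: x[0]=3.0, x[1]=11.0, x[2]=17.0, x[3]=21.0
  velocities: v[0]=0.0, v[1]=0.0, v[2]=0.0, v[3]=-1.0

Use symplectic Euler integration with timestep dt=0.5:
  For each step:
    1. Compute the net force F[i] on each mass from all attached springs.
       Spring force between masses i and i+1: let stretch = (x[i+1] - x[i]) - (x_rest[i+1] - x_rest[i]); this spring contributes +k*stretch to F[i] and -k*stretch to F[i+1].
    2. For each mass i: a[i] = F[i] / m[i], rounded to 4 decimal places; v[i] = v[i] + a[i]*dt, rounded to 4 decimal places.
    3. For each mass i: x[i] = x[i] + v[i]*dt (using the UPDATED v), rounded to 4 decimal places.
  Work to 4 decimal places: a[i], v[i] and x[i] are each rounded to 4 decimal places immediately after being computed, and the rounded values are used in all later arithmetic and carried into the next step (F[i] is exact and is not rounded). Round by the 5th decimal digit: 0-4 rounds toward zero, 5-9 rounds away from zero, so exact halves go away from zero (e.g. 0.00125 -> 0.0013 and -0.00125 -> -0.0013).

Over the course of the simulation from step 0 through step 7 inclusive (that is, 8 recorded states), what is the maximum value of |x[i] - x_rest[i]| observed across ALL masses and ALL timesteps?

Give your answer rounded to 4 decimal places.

Answer: 2.6875

Derivation:
Step 0: x=[3.0000 11.0000 17.0000 21.0000] v=[0.0000 0.0000 0.0000 -1.0000]
Step 1: x=[4.5000 10.0000 16.0000 21.0000] v=[3.0000 -2.0000 -2.0000 0.0000]
Step 2: x=[6.2500 9.2500 14.5000 21.0000] v=[3.5000 -1.5000 -3.0000 0.0000]
Step 3: x=[7.0000 9.6250 13.6250 20.2500] v=[1.5000 0.7500 -1.7500 -1.5000]
Step 4: x=[6.5625 10.6875 14.0625 18.6875] v=[-0.8750 2.1250 0.8750 -3.1250]
Step 5: x=[5.6875 11.3750 15.1250 17.3125] v=[-1.7500 1.3750 2.1250 -2.7500]
Step 6: x=[5.1563 11.0938 15.4063 17.3438] v=[-1.0625 -0.5625 0.5625 0.0625]
Step 7: x=[5.0938 10.0001 14.5001 18.9063] v=[-0.1250 -2.1875 -1.8125 3.1250]
Max displacement = 2.6875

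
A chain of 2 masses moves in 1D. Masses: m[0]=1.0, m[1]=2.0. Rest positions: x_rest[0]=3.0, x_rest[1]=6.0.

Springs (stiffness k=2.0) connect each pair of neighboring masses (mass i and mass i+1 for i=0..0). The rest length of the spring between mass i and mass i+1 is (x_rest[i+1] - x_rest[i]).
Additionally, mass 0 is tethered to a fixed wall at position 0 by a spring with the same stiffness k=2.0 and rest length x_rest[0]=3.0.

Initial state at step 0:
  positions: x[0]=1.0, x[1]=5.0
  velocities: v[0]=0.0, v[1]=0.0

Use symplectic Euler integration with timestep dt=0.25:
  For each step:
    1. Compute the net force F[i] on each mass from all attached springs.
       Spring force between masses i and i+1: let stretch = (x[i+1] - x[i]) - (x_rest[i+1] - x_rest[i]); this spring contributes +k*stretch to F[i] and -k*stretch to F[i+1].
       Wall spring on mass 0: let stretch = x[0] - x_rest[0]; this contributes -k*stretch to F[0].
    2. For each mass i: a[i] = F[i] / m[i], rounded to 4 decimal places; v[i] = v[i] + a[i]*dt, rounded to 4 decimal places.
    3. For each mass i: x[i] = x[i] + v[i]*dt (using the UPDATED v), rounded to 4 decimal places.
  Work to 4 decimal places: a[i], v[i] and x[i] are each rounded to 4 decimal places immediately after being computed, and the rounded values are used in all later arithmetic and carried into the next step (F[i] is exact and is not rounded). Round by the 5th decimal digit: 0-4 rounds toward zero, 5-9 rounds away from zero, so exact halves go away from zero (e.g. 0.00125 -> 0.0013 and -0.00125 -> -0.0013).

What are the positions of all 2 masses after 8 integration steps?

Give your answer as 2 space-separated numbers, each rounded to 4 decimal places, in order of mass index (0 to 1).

Step 0: x=[1.0000 5.0000] v=[0.0000 0.0000]
Step 1: x=[1.3750 4.9375] v=[1.5000 -0.2500]
Step 2: x=[2.0235 4.8399] v=[2.5938 -0.3906]
Step 3: x=[2.7711 4.7537] v=[2.9903 -0.3447]
Step 4: x=[3.4201 4.7311] v=[2.5961 -0.0904]
Step 5: x=[3.8055 4.8141] v=[1.5416 0.3319]
Step 6: x=[3.8413 5.0216] v=[0.1432 0.8298]
Step 7: x=[3.5445 5.3428] v=[-1.1873 1.2847]
Step 8: x=[3.0294 5.7391] v=[-2.0604 1.5851]

Answer: 3.0294 5.7391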